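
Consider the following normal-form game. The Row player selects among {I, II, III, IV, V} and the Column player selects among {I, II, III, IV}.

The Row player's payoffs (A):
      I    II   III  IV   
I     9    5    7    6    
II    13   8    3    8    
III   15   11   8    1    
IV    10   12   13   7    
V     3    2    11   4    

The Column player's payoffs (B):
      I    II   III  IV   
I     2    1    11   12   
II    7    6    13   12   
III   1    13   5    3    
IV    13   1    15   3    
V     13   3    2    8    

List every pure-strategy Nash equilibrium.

(IV, III)

Check mutual best responses: a cell is a NE iff neither player can gain by unilaterally deviating.
The Row player's best responses — vs I: III (payoff 15); vs II: IV (payoff 12); vs III: IV (payoff 13); vs IV: II (payoff 8).
The Column player's best responses — vs I: IV (payoff 12); vs II: III (payoff 13); vs III: II (payoff 13); vs IV: III (payoff 15); vs V: I (payoff 13).
The only mutual best response is (IV, III); neither player gains by switching there.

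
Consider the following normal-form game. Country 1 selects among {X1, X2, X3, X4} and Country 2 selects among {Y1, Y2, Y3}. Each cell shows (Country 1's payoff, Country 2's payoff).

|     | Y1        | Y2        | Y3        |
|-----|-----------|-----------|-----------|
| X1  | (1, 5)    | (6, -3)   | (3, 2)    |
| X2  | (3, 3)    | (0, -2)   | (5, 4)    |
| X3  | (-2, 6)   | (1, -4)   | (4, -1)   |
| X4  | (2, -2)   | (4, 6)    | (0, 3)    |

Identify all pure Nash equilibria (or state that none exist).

(X2, Y3)

A profile is a Nash equilibrium when each player is best-responding to the other.
Country 1's best responses — vs Y1: X2 (payoff 3); vs Y2: X1 (payoff 6); vs Y3: X2 (payoff 5).
Country 2's best responses — vs X1: Y1 (payoff 5); vs X2: Y3 (payoff 4); vs X3: Y1 (payoff 6); vs X4: Y2 (payoff 6).
The only mutual best response is (X2, Y3); neither player gains by switching there.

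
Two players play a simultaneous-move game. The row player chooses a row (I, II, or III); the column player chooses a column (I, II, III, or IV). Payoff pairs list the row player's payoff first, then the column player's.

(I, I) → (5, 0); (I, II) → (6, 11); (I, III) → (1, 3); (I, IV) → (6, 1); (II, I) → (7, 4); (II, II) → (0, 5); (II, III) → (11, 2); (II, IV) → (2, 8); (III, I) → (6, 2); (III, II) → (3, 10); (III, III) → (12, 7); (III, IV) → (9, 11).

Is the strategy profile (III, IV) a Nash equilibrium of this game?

Holding the column player at IV: the row player gets 9 from III, versus 6 from I, 2 from II. No profitable deviation for the row player.
Holding the row player at III: the column player gets 11 from IV, versus 2 from I, 10 from II, 7 from III. No profitable deviation for the column player either.

Yes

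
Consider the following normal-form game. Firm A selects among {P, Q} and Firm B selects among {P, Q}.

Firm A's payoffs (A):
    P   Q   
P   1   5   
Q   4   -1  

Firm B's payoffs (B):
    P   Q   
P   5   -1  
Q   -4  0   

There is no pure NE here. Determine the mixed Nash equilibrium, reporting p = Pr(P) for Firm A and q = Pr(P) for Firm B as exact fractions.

In a mixed NE each player is indifferent between their pure strategies, so the opponent's mix sets the indifference.
Firm B indifferent between P and Q: p·5 + (1−p)·(-4) = p·(-1) + (1−p)·0 ⟹ (-4) + 9p = 0 + (-1)p ⟹ p = 2/5.
Firm A indifferent between P and Q: q·1 + (1−q)·5 = q·4 + (1−q)·(-1) ⟹ 5 + (-4)q = (-1) + 5q ⟹ q = 2/3.

p = 2/5, q = 2/3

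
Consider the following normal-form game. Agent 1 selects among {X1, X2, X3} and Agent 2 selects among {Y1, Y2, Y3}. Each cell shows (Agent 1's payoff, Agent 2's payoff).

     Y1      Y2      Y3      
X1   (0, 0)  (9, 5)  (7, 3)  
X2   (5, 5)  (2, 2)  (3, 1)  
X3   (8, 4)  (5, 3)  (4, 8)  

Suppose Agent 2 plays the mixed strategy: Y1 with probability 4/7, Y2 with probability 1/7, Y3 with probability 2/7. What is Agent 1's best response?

Compute Agent 1's expected payoff from each pure strategy against the given mix.
X1: (4/7)·0 + (1/7)·9 + (2/7)·7 = 23/7
X2: (4/7)·5 + (1/7)·2 + (2/7)·3 = 4
X3: (4/7)·8 + (1/7)·5 + (2/7)·4 = 45/7
Highest expected payoff is 45/7, from X3.

X3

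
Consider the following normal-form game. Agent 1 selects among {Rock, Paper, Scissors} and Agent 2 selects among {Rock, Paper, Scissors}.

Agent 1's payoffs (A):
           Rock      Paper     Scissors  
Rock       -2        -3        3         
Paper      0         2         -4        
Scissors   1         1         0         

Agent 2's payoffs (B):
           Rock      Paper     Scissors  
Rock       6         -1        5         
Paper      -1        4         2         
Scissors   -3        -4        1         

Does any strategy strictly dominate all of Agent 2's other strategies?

None

Check whether one of Agent 2's strategies beats all alternatives regardless of what the opponent does.
Rock is not dominant: against Paper, Paper gives 4 > -1.
Paper is not dominant: against Rock, Rock gives 6 > -1.
Scissors is not dominant: against Rock, Rock gives 6 > 5.
No single strategy is best against every opponent action.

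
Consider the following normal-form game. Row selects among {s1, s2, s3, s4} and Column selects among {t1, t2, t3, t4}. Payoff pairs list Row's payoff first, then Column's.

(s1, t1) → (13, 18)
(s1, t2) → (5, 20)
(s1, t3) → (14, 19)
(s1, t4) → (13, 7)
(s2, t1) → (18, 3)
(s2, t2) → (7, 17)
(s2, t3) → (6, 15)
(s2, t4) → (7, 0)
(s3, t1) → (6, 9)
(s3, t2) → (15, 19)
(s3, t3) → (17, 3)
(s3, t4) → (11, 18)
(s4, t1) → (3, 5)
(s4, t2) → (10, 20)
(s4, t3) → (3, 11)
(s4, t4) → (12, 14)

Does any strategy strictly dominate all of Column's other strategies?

Check whether one of Column's strategies beats all alternatives regardless of what the opponent does.
t2 strictly dominates: vs s1: 20 > each of {18, 19, 7}; vs s2: 17 > each of {3, 15, 0}; vs s3: 19 > each of {9, 3, 18}; vs s4: 20 > each of {5, 11, 14}.

t2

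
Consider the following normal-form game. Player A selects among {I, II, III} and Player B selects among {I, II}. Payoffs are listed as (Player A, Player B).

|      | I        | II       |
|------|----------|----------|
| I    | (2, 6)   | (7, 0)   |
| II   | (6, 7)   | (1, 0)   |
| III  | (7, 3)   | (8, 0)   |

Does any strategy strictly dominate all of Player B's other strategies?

I

A strategy is strictly dominant if it gives Player B a strictly higher payoff than every other strategy, against every choice by the opponent.
I strictly dominates: vs I: 6 > 0; vs II: 7 > 0; vs III: 3 > 0.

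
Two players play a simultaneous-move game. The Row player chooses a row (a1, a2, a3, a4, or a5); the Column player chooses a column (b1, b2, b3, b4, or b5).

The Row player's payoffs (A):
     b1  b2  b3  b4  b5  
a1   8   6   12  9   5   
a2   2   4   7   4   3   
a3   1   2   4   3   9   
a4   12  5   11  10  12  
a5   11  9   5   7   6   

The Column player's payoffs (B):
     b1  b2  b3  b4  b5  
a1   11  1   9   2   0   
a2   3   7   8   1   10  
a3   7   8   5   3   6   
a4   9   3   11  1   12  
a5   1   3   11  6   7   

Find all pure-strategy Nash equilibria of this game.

(a4, b5)

Check mutual best responses: a cell is a NE iff neither player can gain by unilaterally deviating.
The Row player's best responses — vs b1: a4 (payoff 12); vs b2: a5 (payoff 9); vs b3: a1 (payoff 12); vs b4: a4 (payoff 10); vs b5: a4 (payoff 12).
The Column player's best responses — vs a1: b1 (payoff 11); vs a2: b5 (payoff 10); vs a3: b2 (payoff 8); vs a4: b5 (payoff 12); vs a5: b3 (payoff 11).
The only mutual best response is (a4, b5); neither player gains by switching there.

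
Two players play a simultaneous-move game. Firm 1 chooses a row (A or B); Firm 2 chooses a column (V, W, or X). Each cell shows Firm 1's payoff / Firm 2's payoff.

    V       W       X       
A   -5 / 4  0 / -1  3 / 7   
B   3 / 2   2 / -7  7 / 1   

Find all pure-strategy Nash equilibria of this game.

(B, V)

Find each player's best response to every opponent strategy; NE are the intersections.
Firm 1's best responses — vs V: B (payoff 3); vs W: B (payoff 2); vs X: B (payoff 7).
Firm 2's best responses — vs A: X (payoff 7); vs B: V (payoff 2).
The only mutual best response is (B, V); neither player gains by switching there.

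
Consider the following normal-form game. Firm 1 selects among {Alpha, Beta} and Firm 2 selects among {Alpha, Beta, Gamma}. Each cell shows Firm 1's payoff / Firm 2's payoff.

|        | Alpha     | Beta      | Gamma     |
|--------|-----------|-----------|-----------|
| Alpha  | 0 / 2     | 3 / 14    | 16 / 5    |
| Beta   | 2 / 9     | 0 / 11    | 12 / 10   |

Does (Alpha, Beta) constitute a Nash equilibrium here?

Yes

Holding Firm 2 at Beta: Firm 1 gets 3 from Alpha, versus 0 from Beta. No profitable deviation for Firm 1.
Holding Firm 1 at Alpha: Firm 2 gets 14 from Beta, versus 2 from Alpha, 5 from Gamma. No profitable deviation for Firm 2 either.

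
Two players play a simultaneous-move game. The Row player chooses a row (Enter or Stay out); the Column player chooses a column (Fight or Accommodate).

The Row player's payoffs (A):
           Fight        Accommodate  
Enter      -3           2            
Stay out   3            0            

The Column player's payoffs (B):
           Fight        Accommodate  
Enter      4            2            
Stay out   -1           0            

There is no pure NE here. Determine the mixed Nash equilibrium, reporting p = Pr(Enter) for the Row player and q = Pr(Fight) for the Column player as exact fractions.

In a mixed NE each player is indifferent between their pure strategies, so the opponent's mix sets the indifference.
The Column player indifferent between Fight and Accommodate: p·4 + (1−p)·(-1) = p·2 + (1−p)·0 ⟹ (-1) + 5p = 0 + 2p ⟹ p = 1/3.
The Row player indifferent between Enter and Stay out: q·(-3) + (1−q)·2 = q·3 + (1−q)·0 ⟹ 2 + (-5)q = 0 + 3q ⟹ q = 1/4.

p = 1/3, q = 1/4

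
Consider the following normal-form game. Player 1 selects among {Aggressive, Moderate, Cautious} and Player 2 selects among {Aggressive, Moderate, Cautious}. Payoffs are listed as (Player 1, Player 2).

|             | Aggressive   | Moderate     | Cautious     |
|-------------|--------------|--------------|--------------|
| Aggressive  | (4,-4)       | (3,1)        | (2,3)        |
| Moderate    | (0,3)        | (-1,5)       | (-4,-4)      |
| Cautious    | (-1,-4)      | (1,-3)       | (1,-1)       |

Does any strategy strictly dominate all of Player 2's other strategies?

A strategy is strictly dominant if it gives Player 2 a strictly higher payoff than every other strategy, against every choice by the opponent.
Aggressive is not dominant: against Aggressive, Moderate gives 1 > -4.
Moderate is not dominant: against Aggressive, Cautious gives 3 > 1.
Cautious is not dominant: against Moderate, Aggressive gives 3 > -4.
No single strategy is best against every opponent action.

None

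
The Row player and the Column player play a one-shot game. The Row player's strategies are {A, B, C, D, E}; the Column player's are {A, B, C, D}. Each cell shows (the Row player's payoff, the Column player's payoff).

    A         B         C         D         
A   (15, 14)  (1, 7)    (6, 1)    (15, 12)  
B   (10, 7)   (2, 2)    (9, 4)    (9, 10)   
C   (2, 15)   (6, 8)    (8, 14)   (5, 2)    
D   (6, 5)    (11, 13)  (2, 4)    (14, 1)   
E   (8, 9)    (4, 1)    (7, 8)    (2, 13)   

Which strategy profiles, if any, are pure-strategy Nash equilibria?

(A, A) and (D, B)

A profile is a Nash equilibrium when each player is best-responding to the other.
The Row player's best responses — vs A: A (payoff 15); vs B: D (payoff 11); vs C: B (payoff 9); vs D: A (payoff 15).
The Column player's best responses — vs A: A (payoff 14); vs B: D (payoff 10); vs C: A (payoff 15); vs D: B (payoff 13); vs E: D (payoff 13).
Mutual best responses occur at (A, A) and (D, B); at each, neither player gains by switching.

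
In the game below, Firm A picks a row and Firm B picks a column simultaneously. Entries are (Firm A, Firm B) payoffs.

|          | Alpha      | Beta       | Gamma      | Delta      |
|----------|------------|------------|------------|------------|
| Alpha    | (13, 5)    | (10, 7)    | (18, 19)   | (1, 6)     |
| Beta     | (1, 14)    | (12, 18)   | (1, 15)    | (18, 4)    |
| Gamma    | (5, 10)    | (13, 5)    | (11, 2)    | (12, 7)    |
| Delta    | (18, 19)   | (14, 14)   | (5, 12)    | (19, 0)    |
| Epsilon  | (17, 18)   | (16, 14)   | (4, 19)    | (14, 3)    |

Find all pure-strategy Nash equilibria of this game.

Find each player's best response to every opponent strategy; NE are the intersections.
Firm A's best responses — vs Alpha: Delta (payoff 18); vs Beta: Epsilon (payoff 16); vs Gamma: Alpha (payoff 18); vs Delta: Delta (payoff 19).
Firm B's best responses — vs Alpha: Gamma (payoff 19); vs Beta: Beta (payoff 18); vs Gamma: Alpha (payoff 10); vs Delta: Alpha (payoff 19); vs Epsilon: Gamma (payoff 19).
Mutual best responses occur at (Alpha, Gamma) and (Delta, Alpha); at each, neither player gains by switching.

(Alpha, Gamma) and (Delta, Alpha)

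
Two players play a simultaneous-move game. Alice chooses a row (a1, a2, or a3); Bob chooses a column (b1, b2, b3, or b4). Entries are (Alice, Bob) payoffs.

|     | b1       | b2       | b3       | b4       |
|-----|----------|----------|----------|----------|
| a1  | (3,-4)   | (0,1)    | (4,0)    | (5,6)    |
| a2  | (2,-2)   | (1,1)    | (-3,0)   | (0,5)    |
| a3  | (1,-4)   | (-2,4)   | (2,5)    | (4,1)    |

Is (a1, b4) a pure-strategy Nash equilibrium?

Yes

Holding Bob at b4: Alice gets 5 from a1, versus 0 from a2, 4 from a3. No profitable deviation for Alice.
Holding Alice at a1: Bob gets 6 from b4, versus -4 from b1, 1 from b2, 0 from b3. No profitable deviation for Bob either.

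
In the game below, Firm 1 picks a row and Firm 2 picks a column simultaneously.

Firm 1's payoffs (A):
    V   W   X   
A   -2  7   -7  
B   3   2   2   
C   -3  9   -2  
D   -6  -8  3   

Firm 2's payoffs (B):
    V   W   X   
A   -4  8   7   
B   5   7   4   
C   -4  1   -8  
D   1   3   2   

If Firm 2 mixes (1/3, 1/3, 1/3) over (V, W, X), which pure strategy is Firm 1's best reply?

B

Compute Firm 1's expected payoff from each pure strategy against the given mix.
A: (1/3)·(-2) + (1/3)·7 + (1/3)·(-7) = -2/3
B: (1/3)·3 + (1/3)·2 + (1/3)·2 = 7/3
C: (1/3)·(-3) + (1/3)·9 + (1/3)·(-2) = 4/3
D: (1/3)·(-6) + (1/3)·(-8) + (1/3)·3 = -11/3
Highest expected payoff is 7/3, from B.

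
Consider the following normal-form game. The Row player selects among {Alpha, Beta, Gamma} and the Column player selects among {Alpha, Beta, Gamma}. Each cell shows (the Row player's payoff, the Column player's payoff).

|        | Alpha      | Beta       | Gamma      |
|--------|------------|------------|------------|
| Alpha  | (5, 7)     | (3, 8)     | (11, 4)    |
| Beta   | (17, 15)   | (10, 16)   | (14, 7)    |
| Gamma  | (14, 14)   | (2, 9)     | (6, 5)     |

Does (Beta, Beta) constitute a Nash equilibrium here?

Yes

Holding the Column player at Beta: the Row player gets 10 from Beta, versus 3 from Alpha, 2 from Gamma. No profitable deviation for the Row player.
Holding the Row player at Beta: the Column player gets 16 from Beta, versus 15 from Alpha, 7 from Gamma. No profitable deviation for the Column player either.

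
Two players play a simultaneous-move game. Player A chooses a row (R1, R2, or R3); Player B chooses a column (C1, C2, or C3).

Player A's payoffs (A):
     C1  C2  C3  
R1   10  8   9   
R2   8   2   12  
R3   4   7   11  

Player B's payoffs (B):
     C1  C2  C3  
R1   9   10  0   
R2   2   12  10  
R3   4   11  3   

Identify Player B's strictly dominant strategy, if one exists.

C2

A strategy is strictly dominant if it gives Player B a strictly higher payoff than every other strategy, against every choice by the opponent.
C2 strictly dominates: vs R1: 10 > each of {9, 0}; vs R2: 12 > each of {2, 10}; vs R3: 11 > each of {4, 3}.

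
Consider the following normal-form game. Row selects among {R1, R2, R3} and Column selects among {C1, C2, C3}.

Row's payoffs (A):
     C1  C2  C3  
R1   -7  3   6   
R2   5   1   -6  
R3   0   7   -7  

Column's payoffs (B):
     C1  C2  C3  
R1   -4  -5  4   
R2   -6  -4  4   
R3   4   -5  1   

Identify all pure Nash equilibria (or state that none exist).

Check mutual best responses: a cell is a NE iff neither player can gain by unilaterally deviating.
Row's best responses — vs C1: R2 (payoff 5); vs C2: R3 (payoff 7); vs C3: R1 (payoff 6).
Column's best responses — vs R1: C3 (payoff 4); vs R2: C3 (payoff 4); vs R3: C1 (payoff 4).
The only mutual best response is (R1, C3); neither player gains by switching there.

(R1, C3)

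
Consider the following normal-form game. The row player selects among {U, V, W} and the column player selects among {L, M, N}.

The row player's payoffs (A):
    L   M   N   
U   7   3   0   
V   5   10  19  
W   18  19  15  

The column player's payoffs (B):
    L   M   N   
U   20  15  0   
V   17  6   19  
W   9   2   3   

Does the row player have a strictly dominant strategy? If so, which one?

No strictly dominant strategy

Check whether one of the row player's strategies beats all alternatives regardless of what the opponent does.
U is not dominant: against L, W gives 18 > 7.
V is not dominant: against L, U gives 7 > 5.
W is not dominant: against N, V gives 19 > 15.
No single strategy is best against every opponent action.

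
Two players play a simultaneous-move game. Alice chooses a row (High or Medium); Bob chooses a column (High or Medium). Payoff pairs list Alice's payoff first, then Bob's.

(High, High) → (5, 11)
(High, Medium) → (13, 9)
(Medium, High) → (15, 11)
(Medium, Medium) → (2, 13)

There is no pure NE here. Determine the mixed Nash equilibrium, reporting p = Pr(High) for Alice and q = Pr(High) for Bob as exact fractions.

In a mixed NE each player is indifferent between their pure strategies, so the opponent's mix sets the indifference.
Bob indifferent between High and Medium: p·11 + (1−p)·11 = p·9 + (1−p)·13 ⟹ 11 + 0p = 13 + (-4)p ⟹ p = 1/2.
Alice indifferent between High and Medium: q·5 + (1−q)·13 = q·15 + (1−q)·2 ⟹ 13 + (-8)q = 2 + 13q ⟹ q = 11/21.

p = 1/2, q = 11/21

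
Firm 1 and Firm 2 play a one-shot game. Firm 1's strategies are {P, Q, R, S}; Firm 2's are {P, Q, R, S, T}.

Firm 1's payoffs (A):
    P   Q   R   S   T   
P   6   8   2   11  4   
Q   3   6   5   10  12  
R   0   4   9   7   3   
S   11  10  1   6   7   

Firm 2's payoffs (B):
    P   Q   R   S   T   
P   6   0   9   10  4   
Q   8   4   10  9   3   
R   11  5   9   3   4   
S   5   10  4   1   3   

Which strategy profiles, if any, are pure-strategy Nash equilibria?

(P, S) and (S, Q)

A profile is a Nash equilibrium when each player is best-responding to the other.
Firm 1's best responses — vs P: S (payoff 11); vs Q: S (payoff 10); vs R: R (payoff 9); vs S: P (payoff 11); vs T: Q (payoff 12).
Firm 2's best responses — vs P: S (payoff 10); vs Q: R (payoff 10); vs R: P (payoff 11); vs S: Q (payoff 10).
Mutual best responses occur at (P, S) and (S, Q); at each, neither player gains by switching.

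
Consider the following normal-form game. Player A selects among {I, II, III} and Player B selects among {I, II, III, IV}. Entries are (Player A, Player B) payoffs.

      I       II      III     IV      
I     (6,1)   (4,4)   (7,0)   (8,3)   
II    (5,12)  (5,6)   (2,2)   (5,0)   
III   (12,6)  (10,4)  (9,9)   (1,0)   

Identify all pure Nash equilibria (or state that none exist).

(III, III)

Find each player's best response to every opponent strategy; NE are the intersections.
Player A's best responses — vs I: III (payoff 12); vs II: III (payoff 10); vs III: III (payoff 9); vs IV: I (payoff 8).
Player B's best responses — vs I: II (payoff 4); vs II: I (payoff 12); vs III: III (payoff 9).
The only mutual best response is (III, III); neither player gains by switching there.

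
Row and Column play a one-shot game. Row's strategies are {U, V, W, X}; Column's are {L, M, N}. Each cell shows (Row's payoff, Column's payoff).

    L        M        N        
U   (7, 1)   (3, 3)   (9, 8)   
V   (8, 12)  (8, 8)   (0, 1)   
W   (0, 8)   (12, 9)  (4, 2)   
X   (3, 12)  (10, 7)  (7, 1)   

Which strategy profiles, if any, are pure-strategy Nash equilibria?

(U, N), (V, L), and (W, M)

Find each player's best response to every opponent strategy; NE are the intersections.
Row's best responses — vs L: V (payoff 8); vs M: W (payoff 12); vs N: U (payoff 9).
Column's best responses — vs U: N (payoff 8); vs V: L (payoff 12); vs W: M (payoff 9); vs X: L (payoff 12).
Mutual best responses occur at (U, N), (V, L), and (W, M); at each, neither player gains by switching.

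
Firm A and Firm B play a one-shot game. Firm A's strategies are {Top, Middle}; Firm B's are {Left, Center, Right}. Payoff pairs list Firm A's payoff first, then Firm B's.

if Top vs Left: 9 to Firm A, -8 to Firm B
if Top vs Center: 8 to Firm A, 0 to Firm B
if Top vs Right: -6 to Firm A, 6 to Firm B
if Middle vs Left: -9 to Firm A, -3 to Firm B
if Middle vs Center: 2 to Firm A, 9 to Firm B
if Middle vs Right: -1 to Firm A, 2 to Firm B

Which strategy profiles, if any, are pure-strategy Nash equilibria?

None

Check mutual best responses: a cell is a NE iff neither player can gain by unilaterally deviating.
Firm A's best responses — vs Left: Top (payoff 9); vs Center: Top (payoff 8); vs Right: Middle (payoff -1).
Firm B's best responses — vs Top: Right (payoff 6); vs Middle: Center (payoff 9).
No cell has both players best-responding. For instance, Firm A's best reply to Right is Middle, but against Middle Firm B prefers Center over Right.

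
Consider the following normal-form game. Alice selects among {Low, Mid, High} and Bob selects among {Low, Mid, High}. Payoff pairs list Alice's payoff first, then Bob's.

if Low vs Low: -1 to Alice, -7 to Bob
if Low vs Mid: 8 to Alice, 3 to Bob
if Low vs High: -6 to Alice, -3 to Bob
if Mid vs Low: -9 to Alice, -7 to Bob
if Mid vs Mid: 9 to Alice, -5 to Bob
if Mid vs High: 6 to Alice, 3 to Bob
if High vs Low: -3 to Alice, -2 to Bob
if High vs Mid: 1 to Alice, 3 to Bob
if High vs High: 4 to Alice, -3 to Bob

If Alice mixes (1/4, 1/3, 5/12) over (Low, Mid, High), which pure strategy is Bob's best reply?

Bob's best reply maximizes expected payoff against the mix.
Low: (1/4)·(-7) + (1/3)·(-7) + (5/12)·(-2) = -59/12
Mid: (1/4)·3 + (1/3)·(-5) + (5/12)·3 = 1/3
High: (1/4)·(-3) + (1/3)·3 + (5/12)·(-3) = -1
Highest expected payoff is 1/3, from Mid.

Mid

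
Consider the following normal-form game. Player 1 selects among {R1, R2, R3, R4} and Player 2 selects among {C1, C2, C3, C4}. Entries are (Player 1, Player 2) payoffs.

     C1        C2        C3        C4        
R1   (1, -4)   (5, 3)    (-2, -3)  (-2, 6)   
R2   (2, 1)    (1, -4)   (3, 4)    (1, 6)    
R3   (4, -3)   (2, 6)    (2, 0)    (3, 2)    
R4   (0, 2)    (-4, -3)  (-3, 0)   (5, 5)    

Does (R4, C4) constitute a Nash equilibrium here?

Yes

Holding Player 2 at C4: Player 1 gets 5 from R4, versus -2 from R1, 1 from R2, 3 from R3. No profitable deviation for Player 1.
Holding Player 1 at R4: Player 2 gets 5 from C4, versus 2 from C1, -3 from C2, 0 from C3. No profitable deviation for Player 2 either.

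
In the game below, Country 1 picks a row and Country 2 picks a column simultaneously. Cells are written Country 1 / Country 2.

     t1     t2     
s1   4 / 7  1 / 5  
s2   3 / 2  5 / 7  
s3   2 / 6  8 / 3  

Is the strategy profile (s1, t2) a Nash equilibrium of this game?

No

Holding Country 2 at t2: Country 1 gets 1 from s1 but could get 8 by switching to s3. Country 1 has a profitable deviation.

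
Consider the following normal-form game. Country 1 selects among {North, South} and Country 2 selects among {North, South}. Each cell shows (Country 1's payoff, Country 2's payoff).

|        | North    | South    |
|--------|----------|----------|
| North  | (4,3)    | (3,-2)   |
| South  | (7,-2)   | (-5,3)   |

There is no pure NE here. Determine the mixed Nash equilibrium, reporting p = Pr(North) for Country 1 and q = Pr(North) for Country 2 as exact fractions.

p = 1/2, q = 8/11

Each player's mixing probability is pinned down by making the *other* player indifferent.
Country 2 indifferent between North and South: p·3 + (1−p)·(-2) = p·(-2) + (1−p)·3 ⟹ (-2) + 5p = 3 + (-5)p ⟹ p = 1/2.
Country 1 indifferent between North and South: q·4 + (1−q)·3 = q·7 + (1−q)·(-5) ⟹ 3 + 1q = (-5) + 12q ⟹ q = 8/11.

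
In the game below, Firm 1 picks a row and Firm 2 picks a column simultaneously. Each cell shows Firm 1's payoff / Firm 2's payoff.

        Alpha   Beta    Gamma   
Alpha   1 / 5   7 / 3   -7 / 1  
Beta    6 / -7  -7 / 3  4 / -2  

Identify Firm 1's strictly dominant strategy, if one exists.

A strategy is strictly dominant if it gives Firm 1 a strictly higher payoff than every other strategy, against every choice by the opponent.
Alpha is not dominant: against Alpha, Beta gives 6 > 1.
Beta is not dominant: against Beta, Alpha gives 7 > -7.
No single strategy is best against every opponent action.

No strictly dominant strategy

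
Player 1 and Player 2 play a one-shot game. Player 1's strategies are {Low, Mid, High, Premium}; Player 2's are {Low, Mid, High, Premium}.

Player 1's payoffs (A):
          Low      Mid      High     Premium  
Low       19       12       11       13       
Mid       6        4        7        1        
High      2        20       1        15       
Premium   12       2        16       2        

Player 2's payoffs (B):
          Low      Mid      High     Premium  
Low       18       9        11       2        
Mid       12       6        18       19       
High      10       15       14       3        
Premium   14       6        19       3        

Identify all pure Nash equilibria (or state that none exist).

A profile is a Nash equilibrium when each player is best-responding to the other.
Player 1's best responses — vs Low: Low (payoff 19); vs Mid: High (payoff 20); vs High: Premium (payoff 16); vs Premium: High (payoff 15).
Player 2's best responses — vs Low: Low (payoff 18); vs Mid: Premium (payoff 19); vs High: Mid (payoff 15); vs Premium: High (payoff 19).
Mutual best responses occur at (Low, Low), (High, Mid), and (Premium, High); at each, neither player gains by switching.

(Low, Low), (High, Mid), and (Premium, High)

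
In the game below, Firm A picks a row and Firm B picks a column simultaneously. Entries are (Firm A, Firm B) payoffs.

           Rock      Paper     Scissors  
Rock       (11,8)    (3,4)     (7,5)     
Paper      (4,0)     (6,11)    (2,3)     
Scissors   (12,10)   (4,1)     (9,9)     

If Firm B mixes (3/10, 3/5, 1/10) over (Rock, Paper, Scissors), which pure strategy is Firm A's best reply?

Firm A's best reply maximizes expected payoff against the mix.
Rock: (3/10)·11 + (3/5)·3 + (1/10)·7 = 29/5
Paper: (3/10)·4 + (3/5)·6 + (1/10)·2 = 5
Scissors: (3/10)·12 + (3/5)·4 + (1/10)·9 = 69/10
Highest expected payoff is 69/10, from Scissors.

Scissors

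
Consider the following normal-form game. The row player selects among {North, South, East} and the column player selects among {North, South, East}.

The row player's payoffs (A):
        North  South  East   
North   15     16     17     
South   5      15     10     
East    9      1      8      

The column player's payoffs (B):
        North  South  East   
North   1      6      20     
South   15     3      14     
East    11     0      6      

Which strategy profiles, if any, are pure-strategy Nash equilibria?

A profile is a Nash equilibrium when each player is best-responding to the other.
The row player's best responses — vs North: North (payoff 15); vs South: North (payoff 16); vs East: North (payoff 17).
The column player's best responses — vs North: East (payoff 20); vs South: North (payoff 15); vs East: North (payoff 11).
The only mutual best response is (North, East); neither player gains by switching there.

(North, East)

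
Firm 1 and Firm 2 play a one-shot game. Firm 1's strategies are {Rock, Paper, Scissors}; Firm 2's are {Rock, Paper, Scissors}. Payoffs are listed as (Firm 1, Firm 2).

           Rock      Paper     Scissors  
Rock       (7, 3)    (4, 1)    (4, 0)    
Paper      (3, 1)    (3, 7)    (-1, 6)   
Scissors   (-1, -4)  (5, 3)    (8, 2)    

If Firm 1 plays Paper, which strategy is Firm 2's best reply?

With Firm 1 fixed at Paper, Firm 2's payoffs are: Rock → 1, Paper → 7, Scissors → 6.
The maximum is 7, achieved by Paper.

Paper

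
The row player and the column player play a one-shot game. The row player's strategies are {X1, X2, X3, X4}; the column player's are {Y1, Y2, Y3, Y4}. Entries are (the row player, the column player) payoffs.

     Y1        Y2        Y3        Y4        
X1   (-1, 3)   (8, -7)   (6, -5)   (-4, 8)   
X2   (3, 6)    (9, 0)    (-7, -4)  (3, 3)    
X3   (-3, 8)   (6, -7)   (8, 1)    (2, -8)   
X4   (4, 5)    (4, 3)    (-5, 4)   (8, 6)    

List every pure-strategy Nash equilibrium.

Find each player's best response to every opponent strategy; NE are the intersections.
The row player's best responses — vs Y1: X4 (payoff 4); vs Y2: X2 (payoff 9); vs Y3: X3 (payoff 8); vs Y4: X4 (payoff 8).
The column player's best responses — vs X1: Y4 (payoff 8); vs X2: Y1 (payoff 6); vs X3: Y1 (payoff 8); vs X4: Y4 (payoff 6).
The only mutual best response is (X4, Y4); neither player gains by switching there.

(X4, Y4)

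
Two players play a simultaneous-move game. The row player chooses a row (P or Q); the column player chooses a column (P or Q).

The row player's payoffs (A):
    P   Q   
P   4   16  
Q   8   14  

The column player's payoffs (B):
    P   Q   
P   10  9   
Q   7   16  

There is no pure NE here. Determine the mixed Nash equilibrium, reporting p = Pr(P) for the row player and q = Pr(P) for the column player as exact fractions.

Each player's mixing probability is pinned down by making the *other* player indifferent.
The column player indifferent between P and Q: p·10 + (1−p)·7 = p·9 + (1−p)·16 ⟹ 7 + 3p = 16 + (-7)p ⟹ p = 9/10.
The row player indifferent between P and Q: q·4 + (1−q)·16 = q·8 + (1−q)·14 ⟹ 16 + (-12)q = 14 + (-6)q ⟹ q = 1/3.

p = 9/10, q = 1/3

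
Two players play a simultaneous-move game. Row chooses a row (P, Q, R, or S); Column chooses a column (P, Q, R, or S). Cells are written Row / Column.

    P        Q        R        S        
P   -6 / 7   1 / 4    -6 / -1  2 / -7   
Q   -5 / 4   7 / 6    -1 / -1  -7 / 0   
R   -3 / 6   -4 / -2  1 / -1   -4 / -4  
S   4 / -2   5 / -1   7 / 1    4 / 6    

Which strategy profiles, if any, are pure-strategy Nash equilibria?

Check mutual best responses: a cell is a NE iff neither player can gain by unilaterally deviating.
Row's best responses — vs P: S (payoff 4); vs Q: Q (payoff 7); vs R: S (payoff 7); vs S: S (payoff 4).
Column's best responses — vs P: P (payoff 7); vs Q: Q (payoff 6); vs R: P (payoff 6); vs S: S (payoff 6).
Mutual best responses occur at (Q, Q) and (S, S); at each, neither player gains by switching.

(Q, Q) and (S, S)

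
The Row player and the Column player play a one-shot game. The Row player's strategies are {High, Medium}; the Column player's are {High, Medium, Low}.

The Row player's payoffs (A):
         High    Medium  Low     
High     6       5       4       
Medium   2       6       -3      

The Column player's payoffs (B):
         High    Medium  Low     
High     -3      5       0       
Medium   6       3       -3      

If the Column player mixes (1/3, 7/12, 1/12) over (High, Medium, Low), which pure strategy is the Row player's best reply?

High

Compute the Row player's expected payoff from each pure strategy against the given mix.
High: (1/3)·6 + (7/12)·5 + (1/12)·4 = 21/4
Medium: (1/3)·2 + (7/12)·6 + (1/12)·(-3) = 47/12
Highest expected payoff is 21/4, from High.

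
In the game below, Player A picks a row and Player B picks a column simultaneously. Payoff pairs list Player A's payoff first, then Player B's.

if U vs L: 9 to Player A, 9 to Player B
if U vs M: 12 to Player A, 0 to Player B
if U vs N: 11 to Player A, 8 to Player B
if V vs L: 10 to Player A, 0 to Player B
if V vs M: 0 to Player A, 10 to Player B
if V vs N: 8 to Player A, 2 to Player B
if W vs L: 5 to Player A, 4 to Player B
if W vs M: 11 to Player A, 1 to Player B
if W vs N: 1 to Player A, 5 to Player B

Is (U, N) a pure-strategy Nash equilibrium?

Holding Player B at N: Player A gets 11 from U, versus 8 from V, 1 from W. No profitable deviation for Player A.
Holding Player A at U: Player B gets 8 from N but could get 9 by switching to L. Player B has a profitable deviation.

No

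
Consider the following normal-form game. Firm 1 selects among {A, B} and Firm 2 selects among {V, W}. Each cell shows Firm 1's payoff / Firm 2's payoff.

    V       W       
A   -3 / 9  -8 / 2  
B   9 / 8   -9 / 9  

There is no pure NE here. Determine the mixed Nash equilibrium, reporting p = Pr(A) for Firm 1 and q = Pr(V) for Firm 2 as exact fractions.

In a mixed NE each player is indifferent between their pure strategies, so the opponent's mix sets the indifference.
Firm 2 indifferent between V and W: p·9 + (1−p)·8 = p·2 + (1−p)·9 ⟹ 8 + 1p = 9 + (-7)p ⟹ p = 1/8.
Firm 1 indifferent between A and B: q·(-3) + (1−q)·(-8) = q·9 + (1−q)·(-9) ⟹ (-8) + 5q = (-9) + 18q ⟹ q = 1/13.

p = 1/8, q = 1/13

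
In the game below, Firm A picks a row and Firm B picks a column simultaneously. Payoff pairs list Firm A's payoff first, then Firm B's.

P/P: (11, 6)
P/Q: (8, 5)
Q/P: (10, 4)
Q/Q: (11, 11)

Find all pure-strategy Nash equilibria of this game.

(P, P) and (Q, Q)

Find each player's best response to every opponent strategy; NE are the intersections.
Firm A's best responses — vs P: P (payoff 11); vs Q: Q (payoff 11).
Firm B's best responses — vs P: P (payoff 6); vs Q: Q (payoff 11).
Mutual best responses occur at (P, P) and (Q, Q); at each, neither player gains by switching.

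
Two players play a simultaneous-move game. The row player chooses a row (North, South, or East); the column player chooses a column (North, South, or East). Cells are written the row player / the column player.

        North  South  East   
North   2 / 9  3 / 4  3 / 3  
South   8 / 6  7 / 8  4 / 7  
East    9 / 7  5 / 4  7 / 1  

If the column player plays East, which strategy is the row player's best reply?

With the column player fixed at East, the row player's payoffs are: North → 3, South → 4, East → 7.
The maximum is 7, achieved by East.

East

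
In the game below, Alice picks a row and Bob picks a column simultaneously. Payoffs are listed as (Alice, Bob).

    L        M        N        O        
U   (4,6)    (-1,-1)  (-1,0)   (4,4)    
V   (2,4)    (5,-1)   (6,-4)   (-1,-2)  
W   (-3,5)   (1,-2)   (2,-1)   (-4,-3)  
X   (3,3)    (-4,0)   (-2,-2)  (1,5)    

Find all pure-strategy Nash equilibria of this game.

(U, L)

Find each player's best response to every opponent strategy; NE are the intersections.
Alice's best responses — vs L: U (payoff 4); vs M: V (payoff 5); vs N: V (payoff 6); vs O: U (payoff 4).
Bob's best responses — vs U: L (payoff 6); vs V: L (payoff 4); vs W: L (payoff 5); vs X: O (payoff 5).
The only mutual best response is (U, L); neither player gains by switching there.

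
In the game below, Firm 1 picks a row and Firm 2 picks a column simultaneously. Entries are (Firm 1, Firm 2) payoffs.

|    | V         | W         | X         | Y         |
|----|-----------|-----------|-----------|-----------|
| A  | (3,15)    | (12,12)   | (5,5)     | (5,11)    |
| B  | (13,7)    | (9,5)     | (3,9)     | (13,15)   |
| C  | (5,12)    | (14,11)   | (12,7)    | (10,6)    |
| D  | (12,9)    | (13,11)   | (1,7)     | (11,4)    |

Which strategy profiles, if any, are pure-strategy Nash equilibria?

A profile is a Nash equilibrium when each player is best-responding to the other.
Firm 1's best responses — vs V: B (payoff 13); vs W: C (payoff 14); vs X: C (payoff 12); vs Y: B (payoff 13).
Firm 2's best responses — vs A: V (payoff 15); vs B: Y (payoff 15); vs C: V (payoff 12); vs D: W (payoff 11).
The only mutual best response is (B, Y); neither player gains by switching there.

(B, Y)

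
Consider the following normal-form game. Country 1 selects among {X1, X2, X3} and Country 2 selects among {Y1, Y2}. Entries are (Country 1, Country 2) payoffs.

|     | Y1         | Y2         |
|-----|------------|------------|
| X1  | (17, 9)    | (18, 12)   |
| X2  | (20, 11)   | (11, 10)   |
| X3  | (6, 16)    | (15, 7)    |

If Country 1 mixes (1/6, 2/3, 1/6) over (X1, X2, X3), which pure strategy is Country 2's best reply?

Country 2's best reply maximizes expected payoff against the mix.
Y1: (1/6)·9 + (2/3)·11 + (1/6)·16 = 23/2
Y2: (1/6)·12 + (2/3)·10 + (1/6)·7 = 59/6
Highest expected payoff is 23/2, from Y1.

Y1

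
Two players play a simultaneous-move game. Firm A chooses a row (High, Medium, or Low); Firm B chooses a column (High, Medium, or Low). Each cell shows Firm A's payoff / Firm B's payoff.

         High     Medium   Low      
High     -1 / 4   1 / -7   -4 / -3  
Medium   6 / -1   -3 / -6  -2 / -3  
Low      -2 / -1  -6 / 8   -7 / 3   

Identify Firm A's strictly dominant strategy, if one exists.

A strategy is strictly dominant if it gives Firm A a strictly higher payoff than every other strategy, against every choice by the opponent.
High is not dominant: against High, Medium gives 6 > -1.
Medium is not dominant: against Medium, High gives 1 > -3.
Low is not dominant: against High, High gives -1 > -2.
No single strategy is best against every opponent action.

None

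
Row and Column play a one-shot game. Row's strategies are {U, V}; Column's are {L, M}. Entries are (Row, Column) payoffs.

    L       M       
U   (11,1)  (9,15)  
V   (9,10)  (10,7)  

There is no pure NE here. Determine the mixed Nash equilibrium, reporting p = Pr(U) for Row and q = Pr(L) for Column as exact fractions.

In a mixed NE each player is indifferent between their pure strategies, so the opponent's mix sets the indifference.
Column indifferent between L and M: p·1 + (1−p)·10 = p·15 + (1−p)·7 ⟹ 10 + (-9)p = 7 + 8p ⟹ p = 3/17.
Row indifferent between U and V: q·11 + (1−q)·9 = q·9 + (1−q)·10 ⟹ 9 + 2q = 10 + (-1)q ⟹ q = 1/3.

p = 3/17, q = 1/3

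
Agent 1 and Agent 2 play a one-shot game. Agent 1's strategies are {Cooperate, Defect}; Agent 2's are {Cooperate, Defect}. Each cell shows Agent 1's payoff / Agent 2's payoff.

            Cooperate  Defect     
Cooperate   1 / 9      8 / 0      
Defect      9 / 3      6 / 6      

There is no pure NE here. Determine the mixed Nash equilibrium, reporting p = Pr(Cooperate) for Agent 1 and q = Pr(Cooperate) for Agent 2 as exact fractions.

p = 1/4, q = 1/5

In a mixed NE each player is indifferent between their pure strategies, so the opponent's mix sets the indifference.
Agent 2 indifferent between Cooperate and Defect: p·9 + (1−p)·3 = p·0 + (1−p)·6 ⟹ 3 + 6p = 6 + (-6)p ⟹ p = 1/4.
Agent 1 indifferent between Cooperate and Defect: q·1 + (1−q)·8 = q·9 + (1−q)·6 ⟹ 8 + (-7)q = 6 + 3q ⟹ q = 1/5.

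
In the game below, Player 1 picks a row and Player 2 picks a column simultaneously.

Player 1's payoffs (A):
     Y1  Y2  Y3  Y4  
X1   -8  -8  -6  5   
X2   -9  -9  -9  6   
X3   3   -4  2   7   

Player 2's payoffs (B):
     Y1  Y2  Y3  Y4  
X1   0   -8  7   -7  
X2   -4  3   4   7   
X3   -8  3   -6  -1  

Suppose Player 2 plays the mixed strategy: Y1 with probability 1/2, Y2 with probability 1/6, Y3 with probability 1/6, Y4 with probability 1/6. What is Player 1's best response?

X3

Player 1's best reply maximizes expected payoff against the mix.
X1: (1/2)·(-8) + (1/6)·(-8) + (1/6)·(-6) + (1/6)·5 = -11/2
X2: (1/2)·(-9) + (1/6)·(-9) + (1/6)·(-9) + (1/6)·6 = -13/2
X3: (1/2)·3 + (1/6)·(-4) + (1/6)·2 + (1/6)·7 = 7/3
Highest expected payoff is 7/3, from X3.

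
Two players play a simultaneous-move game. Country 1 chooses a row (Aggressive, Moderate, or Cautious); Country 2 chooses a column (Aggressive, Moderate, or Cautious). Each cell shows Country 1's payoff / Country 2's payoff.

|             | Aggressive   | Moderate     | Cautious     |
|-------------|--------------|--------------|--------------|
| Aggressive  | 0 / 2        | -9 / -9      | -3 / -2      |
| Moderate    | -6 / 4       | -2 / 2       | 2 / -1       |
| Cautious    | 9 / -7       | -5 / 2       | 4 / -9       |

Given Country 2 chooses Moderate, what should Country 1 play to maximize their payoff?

Moderate

With Country 2 fixed at Moderate, Country 1's payoffs are: Aggressive → -9, Moderate → -2, Cautious → -5.
The maximum is -2, achieved by Moderate.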